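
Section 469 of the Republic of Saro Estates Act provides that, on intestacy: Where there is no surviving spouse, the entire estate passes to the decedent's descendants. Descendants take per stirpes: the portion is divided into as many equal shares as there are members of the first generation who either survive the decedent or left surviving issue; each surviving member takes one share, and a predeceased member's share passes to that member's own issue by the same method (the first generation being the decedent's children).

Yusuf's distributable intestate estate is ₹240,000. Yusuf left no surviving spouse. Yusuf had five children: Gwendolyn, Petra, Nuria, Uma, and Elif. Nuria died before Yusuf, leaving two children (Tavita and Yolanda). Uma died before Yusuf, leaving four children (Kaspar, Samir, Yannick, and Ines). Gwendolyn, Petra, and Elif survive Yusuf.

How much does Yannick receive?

The entire ₹240,000 passes to the descendants.
That amount (₹240,000) is divided into 5 shares of ₹48,000: Gwendolyn, Petra, and Elif each take ₹48,000; Nuria's ₹48,000 share passes to Nuria's issue; Uma's ₹48,000 share passes to Uma's issue.
Nuria's share (₹48,000) is divided into 2 shares of ₹24,000: Tavita and Yolanda each take ₹24,000.
Uma's share (₹48,000) is divided into 4 shares of ₹12,000: Kaspar, Samir, Yannick, and Ines each take ₹12,000.

Yannick receives ₹12,000.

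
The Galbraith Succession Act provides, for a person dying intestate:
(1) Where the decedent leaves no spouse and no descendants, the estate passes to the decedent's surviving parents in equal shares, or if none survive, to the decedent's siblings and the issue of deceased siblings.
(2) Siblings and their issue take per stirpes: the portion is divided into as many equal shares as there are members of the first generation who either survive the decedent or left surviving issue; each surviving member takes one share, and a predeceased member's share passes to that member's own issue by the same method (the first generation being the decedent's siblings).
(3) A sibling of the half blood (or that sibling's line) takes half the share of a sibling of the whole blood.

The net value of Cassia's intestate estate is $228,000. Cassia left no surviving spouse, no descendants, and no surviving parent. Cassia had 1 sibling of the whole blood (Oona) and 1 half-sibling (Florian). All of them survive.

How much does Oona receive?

Oona receives $152,000.

The entire $228,000 passes to the siblings and their issue.
Counting each half-blood sibling's line as half a unit, there are 3/2 units in $228,000, so one unit is $152,000. Whole-blood lines (Oona) take $152,000 each; half-blood lines (Florian) take $76,000 each.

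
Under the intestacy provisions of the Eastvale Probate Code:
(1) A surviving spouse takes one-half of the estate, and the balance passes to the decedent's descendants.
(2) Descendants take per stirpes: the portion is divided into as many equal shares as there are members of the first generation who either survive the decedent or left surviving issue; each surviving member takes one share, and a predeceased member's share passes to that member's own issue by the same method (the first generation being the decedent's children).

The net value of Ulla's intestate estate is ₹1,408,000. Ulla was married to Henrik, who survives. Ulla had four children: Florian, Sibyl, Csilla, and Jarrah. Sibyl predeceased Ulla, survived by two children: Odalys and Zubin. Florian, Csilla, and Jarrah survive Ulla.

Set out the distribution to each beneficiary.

Henrik takes one-half of ₹1,408,000 = ₹704,000. The remaining ₹704,000 passes to the descendants.
The descendants' portion (₹704,000) is divided into 4 shares of ₹176,000: Florian, Csilla, and Jarrah each take ₹176,000; Sibyl's ₹176,000 share passes to Sibyl's issue.
Sibyl's share (₹176,000) is divided into 2 shares of ₹88,000: Odalys and Zubin each take ₹88,000.

Henrik: ₹704,000; Florian: ₹176,000; Odalys: ₹88,000; Zubin: ₹88,000; Csilla: ₹176,000; Jarrah: ₹176,000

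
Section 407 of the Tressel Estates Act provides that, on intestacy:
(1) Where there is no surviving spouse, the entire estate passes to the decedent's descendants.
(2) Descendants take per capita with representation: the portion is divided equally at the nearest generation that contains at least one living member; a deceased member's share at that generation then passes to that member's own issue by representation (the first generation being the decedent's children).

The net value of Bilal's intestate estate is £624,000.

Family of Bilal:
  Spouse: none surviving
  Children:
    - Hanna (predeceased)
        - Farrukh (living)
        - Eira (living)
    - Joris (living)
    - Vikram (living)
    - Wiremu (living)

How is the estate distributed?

The entire £624,000 passes to the descendants.
That amount (£624,000) is divided into 4 shares of £156,000: Joris, Vikram, and Wiremu each take £156,000; Hanna's £156,000 share passes to Hanna's issue.
Hanna's share (£156,000) is divided into 2 shares of £78,000: Farrukh and Eira each take £78,000.

Farrukh: £78,000; Eira: £78,000; Joris: £156,000; Vikram: £156,000; Wiremu: £156,000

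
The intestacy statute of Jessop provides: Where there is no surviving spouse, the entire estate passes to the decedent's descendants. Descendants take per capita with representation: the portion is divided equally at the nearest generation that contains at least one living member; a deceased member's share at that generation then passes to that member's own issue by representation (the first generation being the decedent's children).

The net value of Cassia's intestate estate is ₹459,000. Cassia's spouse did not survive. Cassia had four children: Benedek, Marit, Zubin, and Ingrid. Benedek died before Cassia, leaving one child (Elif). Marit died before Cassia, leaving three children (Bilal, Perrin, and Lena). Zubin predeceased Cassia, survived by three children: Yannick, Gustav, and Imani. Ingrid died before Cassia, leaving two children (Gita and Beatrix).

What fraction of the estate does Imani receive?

The entire ₹459,000 passes to the descendants.
No child survives, so the initial division is made at the grandchildren's generation.
That amount (₹459,000) is divided into 9 shares of ₹51,000: Elif, Bilal, Perrin, Lena, Yannick, Gustav, Imani, Gita, and Beatrix each take ₹51,000.

Imani receives 1/9 of the estate.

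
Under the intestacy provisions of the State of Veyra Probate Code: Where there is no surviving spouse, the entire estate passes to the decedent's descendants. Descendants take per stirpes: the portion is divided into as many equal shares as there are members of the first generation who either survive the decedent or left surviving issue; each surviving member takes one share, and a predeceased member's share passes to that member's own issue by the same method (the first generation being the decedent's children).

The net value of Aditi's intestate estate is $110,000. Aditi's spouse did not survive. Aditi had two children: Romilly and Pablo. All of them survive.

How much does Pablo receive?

The entire $110,000 passes to the descendants.
That amount ($110,000) is divided into 2 shares of $55,000: Romilly and Pablo each take $55,000.

Pablo receives $55,000.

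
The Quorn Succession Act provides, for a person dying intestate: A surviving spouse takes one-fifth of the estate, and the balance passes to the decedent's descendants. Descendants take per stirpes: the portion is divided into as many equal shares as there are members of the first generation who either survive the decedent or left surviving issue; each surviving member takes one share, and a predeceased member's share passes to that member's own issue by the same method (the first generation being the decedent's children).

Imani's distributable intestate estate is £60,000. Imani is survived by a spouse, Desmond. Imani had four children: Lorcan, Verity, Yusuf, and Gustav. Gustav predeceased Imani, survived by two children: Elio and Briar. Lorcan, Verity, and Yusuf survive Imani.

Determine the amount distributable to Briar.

Briar receives £6,000.

Desmond takes one-fifth of £60,000 = £12,000. The remaining £48,000 passes to the descendants.
The descendants' portion (£48,000) is divided into 4 shares of £12,000: Lorcan, Verity, and Yusuf each take £12,000; Gustav's £12,000 share passes to Gustav's issue.
Gustav's share (£12,000) is divided into 2 shares of £6,000: Elio and Briar each take £6,000.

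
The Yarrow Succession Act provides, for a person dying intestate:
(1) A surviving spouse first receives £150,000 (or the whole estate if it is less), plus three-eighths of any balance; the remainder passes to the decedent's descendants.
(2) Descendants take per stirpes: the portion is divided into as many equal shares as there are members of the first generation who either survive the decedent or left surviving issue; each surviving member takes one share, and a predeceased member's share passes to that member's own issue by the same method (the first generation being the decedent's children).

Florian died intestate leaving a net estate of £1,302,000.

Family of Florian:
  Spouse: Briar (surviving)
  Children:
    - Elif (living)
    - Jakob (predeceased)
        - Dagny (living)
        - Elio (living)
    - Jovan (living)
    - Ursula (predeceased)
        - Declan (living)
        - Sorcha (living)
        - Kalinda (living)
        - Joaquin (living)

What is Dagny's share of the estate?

Briar first takes £150,000, leaving a balance of £1,152,000. Briar then takes three-eighths of the balance (£432,000), for a total of £582,000. The remaining £720,000 passes to the descendants.
The descendants' portion (£720,000) is divided into 4 shares of £180,000: Elif and Jovan each take £180,000; Jakob's £180,000 share passes to Jakob's issue; Ursula's £180,000 share passes to Ursula's issue.
Jakob's share (£180,000) is divided into 2 shares of £90,000: Dagny and Elio each take £90,000.
Ursula's share (£180,000) is divided into 4 shares of £45,000: Declan, Sorcha, Kalinda, and Joaquin each take £45,000.

Dagny receives £90,000.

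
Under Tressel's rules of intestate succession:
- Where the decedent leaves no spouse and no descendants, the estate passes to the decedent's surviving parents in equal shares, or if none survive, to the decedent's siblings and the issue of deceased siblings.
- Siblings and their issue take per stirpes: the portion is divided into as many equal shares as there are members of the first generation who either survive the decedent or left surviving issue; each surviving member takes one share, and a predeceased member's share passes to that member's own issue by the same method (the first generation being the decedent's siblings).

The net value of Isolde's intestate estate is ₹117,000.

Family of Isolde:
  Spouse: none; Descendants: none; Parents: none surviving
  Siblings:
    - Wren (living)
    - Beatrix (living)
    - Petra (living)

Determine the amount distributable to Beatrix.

Beatrix receives ₹39,000.

The entire ₹117,000 passes to the siblings and their issue.
That amount (₹117,000) is divided into 3 shares of ₹39,000: Wren, Beatrix, and Petra each take ₹39,000.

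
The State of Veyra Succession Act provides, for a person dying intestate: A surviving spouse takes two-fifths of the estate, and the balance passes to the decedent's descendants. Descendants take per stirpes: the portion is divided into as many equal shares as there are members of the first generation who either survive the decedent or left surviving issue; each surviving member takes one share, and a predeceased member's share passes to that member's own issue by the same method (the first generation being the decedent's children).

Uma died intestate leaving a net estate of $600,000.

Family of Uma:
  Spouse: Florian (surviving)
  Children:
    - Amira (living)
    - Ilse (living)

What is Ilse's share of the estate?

Florian takes two-fifths of $600,000 = $240,000. The remaining $360,000 passes to the descendants.
The descendants' portion ($360,000) is divided into 2 shares of $180,000: Amira and Ilse each take $180,000.

Ilse receives $180,000.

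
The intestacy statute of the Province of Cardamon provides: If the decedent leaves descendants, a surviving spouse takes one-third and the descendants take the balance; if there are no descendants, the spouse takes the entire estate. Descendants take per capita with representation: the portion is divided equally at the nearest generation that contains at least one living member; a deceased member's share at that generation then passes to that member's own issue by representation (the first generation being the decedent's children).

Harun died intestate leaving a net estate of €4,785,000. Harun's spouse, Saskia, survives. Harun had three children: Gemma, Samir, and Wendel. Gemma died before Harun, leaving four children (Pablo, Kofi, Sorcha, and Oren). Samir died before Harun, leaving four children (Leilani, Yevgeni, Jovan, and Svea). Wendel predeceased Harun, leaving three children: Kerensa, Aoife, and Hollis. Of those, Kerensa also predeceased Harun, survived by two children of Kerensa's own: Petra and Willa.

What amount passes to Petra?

Saskia takes one-third of €4,785,000 = €1,595,000. The remaining €3,190,000 passes to the descendants.
No child survives, so the initial division is made at the grandchildren's generation.
The descendants' portion (€3,190,000) is divided into 11 shares of €290,000: Pablo, Kofi, Sorcha, Oren, Leilani, Yevgeni, Jovan, Svea, Aoife, and Hollis each take €290,000; Kerensa's €290,000 share passes to Kerensa's issue.
Kerensa's share (€290,000) is divided into 2 shares of €145,000: Petra and Willa each take €145,000.

Petra receives €145,000.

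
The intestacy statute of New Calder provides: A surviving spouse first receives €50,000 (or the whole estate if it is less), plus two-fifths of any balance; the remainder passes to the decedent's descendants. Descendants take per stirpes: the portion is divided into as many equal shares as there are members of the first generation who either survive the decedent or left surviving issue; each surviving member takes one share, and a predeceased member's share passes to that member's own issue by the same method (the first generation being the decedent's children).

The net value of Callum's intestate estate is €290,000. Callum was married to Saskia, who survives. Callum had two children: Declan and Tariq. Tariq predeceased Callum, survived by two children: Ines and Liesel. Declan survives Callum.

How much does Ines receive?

Ines receives €36,000.

Saskia first takes €50,000, leaving a balance of €240,000. Saskia then takes two-fifths of the balance (€96,000), for a total of €146,000. The remaining €144,000 passes to the descendants.
The descendants' portion (€144,000) is divided into 2 shares of €72,000: Declan takes €72,000; Tariq's €72,000 share passes to Tariq's issue.
Tariq's share (€72,000) is divided into 2 shares of €36,000: Ines and Liesel each take €36,000.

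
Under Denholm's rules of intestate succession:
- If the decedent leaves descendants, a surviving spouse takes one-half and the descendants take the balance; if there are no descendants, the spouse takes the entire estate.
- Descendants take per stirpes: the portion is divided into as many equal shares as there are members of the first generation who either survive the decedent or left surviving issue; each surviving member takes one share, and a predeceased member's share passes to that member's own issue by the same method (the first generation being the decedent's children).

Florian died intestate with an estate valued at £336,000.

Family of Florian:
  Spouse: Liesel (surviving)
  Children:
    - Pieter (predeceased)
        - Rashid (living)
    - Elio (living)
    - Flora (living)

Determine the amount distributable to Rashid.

Liesel takes one-half of £336,000 = £168,000. The remaining £168,000 passes to the descendants.
The descendants' portion (£168,000) is divided into 3 shares of £56,000: Elio and Flora each take £56,000; Pieter's £56,000 share passes to Pieter's issue.
Pieter's share (£56,000) passes entirely to Rashid.

Rashid receives £56,000.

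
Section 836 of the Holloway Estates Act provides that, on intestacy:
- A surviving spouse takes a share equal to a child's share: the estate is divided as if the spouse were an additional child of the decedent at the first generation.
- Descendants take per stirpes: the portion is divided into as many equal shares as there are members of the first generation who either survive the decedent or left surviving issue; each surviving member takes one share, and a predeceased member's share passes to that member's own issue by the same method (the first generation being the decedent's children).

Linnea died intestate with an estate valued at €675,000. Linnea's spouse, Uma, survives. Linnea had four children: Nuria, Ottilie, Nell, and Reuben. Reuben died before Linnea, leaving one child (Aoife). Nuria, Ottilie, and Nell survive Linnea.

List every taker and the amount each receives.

Uma: €135,000; Nuria: €135,000; Ottilie: €135,000; Nell: €135,000; Aoife: €135,000

The spouse counts as an additional share at the children's level, so there are 5 primary shares of €135,000. Uma takes one such share (€135,000).
The children's combined portion (€540,000) is divided into 4 shares of €135,000: Nuria, Ottilie, and Nell each take €135,000; Reuben's €135,000 share passes to Reuben's issue.
Reuben's share (€135,000) passes entirely to Aoife.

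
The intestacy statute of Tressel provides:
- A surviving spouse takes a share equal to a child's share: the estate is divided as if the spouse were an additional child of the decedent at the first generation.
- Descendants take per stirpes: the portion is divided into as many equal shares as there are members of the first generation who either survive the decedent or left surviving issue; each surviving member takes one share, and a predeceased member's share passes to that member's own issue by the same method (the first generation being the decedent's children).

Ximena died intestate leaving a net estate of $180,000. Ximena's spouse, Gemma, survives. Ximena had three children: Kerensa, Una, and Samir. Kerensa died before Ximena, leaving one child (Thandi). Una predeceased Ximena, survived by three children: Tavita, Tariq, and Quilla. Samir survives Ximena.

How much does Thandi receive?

Thandi receives $45,000.

The spouse counts as an additional share at the children's level, so there are 4 primary shares of $45,000. Gemma takes one such share ($45,000).
The children's combined portion ($135,000) is divided into 3 shares of $45,000: Samir takes $45,000; Kerensa's $45,000 share passes to Kerensa's issue; Una's $45,000 share passes to Una's issue.
Kerensa's share ($45,000) passes entirely to Thandi.
Una's share ($45,000) is divided into 3 shares of $15,000: Tavita, Tariq, and Quilla each take $15,000.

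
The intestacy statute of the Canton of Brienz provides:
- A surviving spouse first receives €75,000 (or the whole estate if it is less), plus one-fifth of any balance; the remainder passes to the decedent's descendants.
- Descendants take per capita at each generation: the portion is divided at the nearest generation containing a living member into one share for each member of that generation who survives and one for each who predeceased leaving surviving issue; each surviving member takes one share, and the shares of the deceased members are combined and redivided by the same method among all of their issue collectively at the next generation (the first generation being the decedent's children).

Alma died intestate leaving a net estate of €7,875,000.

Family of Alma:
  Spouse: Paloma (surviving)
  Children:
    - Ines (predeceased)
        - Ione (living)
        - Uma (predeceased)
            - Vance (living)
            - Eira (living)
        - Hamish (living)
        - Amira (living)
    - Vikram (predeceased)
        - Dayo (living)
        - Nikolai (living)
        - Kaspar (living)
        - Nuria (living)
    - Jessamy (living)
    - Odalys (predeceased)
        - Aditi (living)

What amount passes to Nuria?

Nuria receives €520,000.

Paloma first takes €75,000, leaving a balance of €7,800,000. Paloma then takes one-fifth of the balance (€1,560,000), for a total of €1,635,000. The remaining €6,240,000 passes to the descendants.
The descendants' portion (€6,240,000) is divided at the children's generation into 4 shares of €1,560,000. Jessamy takes €1,560,000. The 3 shares of the deceased (Ines, Vikram, and Odalys) are combined into a pool of €4,680,000.
That pool (€4,680,000) is divided at the grandchildren's generation into 9 shares of €520,000. Ione, Hamish, Amira, Dayo, Nikolai, Kaspar, Nuria, and Aditi each take €520,000. The remaining share for the deceased Uma (€520,000) is carried to the next generation.
That pool (€520,000) is divided at the great-grandchildren's generation equally among Vance and Eira: €260,000 each.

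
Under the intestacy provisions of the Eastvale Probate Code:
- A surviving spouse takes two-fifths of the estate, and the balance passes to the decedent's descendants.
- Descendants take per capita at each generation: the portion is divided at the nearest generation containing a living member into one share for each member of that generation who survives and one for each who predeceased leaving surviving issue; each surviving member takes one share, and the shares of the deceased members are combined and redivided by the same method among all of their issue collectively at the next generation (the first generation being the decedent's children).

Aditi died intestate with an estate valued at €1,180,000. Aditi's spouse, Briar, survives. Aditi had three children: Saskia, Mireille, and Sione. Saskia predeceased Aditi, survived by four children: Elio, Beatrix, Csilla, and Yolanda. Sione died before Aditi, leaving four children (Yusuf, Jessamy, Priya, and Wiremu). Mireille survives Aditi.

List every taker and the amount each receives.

Briar takes two-fifths of €1,180,000 = €472,000. The remaining €708,000 passes to the descendants.
The descendants' portion (€708,000) is divided at the children's generation into 3 shares of €236,000. Mireille takes €236,000. The 2 shares of the deceased (Saskia and Sione) are combined into a pool of €472,000.
That pool (€472,000) is divided at the grandchildren's generation equally among Elio, Beatrix, Csilla, Yolanda, Yusuf, Jessamy, Priya, and Wiremu: €59,000 each.

Briar: €472,000; Elio: €59,000; Beatrix: €59,000; Csilla: €59,000; Yolanda: €59,000; Mireille: €236,000; Yusuf: €59,000; Jessamy: €59,000; Priya: €59,000; Wiremu: €59,000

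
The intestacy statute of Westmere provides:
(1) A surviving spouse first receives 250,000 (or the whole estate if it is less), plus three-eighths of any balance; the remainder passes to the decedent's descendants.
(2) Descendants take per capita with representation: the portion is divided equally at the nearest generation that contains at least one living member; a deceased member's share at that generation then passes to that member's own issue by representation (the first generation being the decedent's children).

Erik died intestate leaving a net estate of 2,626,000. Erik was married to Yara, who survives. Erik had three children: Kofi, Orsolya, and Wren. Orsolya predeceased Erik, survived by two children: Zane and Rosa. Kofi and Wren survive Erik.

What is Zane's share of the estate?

Zane receives 247,500.

Yara first takes 250,000, leaving a balance of 2,376,000. Yara then takes three-eighths of the balance (891,000), for a total of 1,141,000. The remaining 1,485,000 passes to the descendants.
The descendants' portion (1,485,000) is divided into 3 shares of 495,000: Kofi and Wren each take 495,000; Orsolya's 495,000 share passes to Orsolya's issue.
Orsolya's share (495,000) is divided into 2 shares of 247,500: Zane and Rosa each take 247,500.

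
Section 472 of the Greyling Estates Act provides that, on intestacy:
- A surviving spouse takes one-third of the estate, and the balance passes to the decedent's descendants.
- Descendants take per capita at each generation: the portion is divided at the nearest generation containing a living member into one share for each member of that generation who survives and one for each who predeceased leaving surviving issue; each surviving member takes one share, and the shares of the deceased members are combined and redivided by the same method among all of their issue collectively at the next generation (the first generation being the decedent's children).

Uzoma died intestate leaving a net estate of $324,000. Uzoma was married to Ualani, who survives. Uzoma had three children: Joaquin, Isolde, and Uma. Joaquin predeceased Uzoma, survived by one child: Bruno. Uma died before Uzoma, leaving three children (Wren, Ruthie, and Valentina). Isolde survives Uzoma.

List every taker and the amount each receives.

Ualani: $108,000; Bruno: $36,000; Isolde: $72,000; Wren: $36,000; Ruthie: $36,000; Valentina: $36,000

Ualani takes one-third of $324,000 = $108,000. The remaining $216,000 passes to the descendants.
The descendants' portion ($216,000) is divided at the children's generation into 3 shares of $72,000. Isolde takes $72,000. The 2 shares of the deceased (Joaquin and Uma) are combined into a pool of $144,000.
That pool ($144,000) is divided at the grandchildren's generation equally among Bruno, Wren, Ruthie, and Valentina: $36,000 each.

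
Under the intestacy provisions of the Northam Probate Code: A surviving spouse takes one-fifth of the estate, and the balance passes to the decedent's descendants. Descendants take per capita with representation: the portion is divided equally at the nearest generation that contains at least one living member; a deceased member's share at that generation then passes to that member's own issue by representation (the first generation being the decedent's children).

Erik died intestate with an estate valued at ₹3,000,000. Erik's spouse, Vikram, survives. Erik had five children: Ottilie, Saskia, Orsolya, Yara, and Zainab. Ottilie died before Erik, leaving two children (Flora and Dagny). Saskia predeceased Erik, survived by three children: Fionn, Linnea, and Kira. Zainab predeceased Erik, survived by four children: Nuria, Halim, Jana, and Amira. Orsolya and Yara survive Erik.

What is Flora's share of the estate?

Vikram takes one-fifth of ₹3,000,000 = ₹600,000. The remaining ₹2,400,000 passes to the descendants.
The descendants' portion (₹2,400,000) is divided into 5 shares of ₹480,000: Orsolya and Yara each take ₹480,000; Ottilie's ₹480,000 share passes to Ottilie's issue; Saskia's ₹480,000 share passes to Saskia's issue; Zainab's ₹480,000 share passes to Zainab's issue.
Ottilie's share (₹480,000) is divided into 2 shares of ₹240,000: Flora and Dagny each take ₹240,000.
Saskia's share (₹480,000) is divided into 3 shares of ₹160,000: Fionn, Linnea, and Kira each take ₹160,000.
Zainab's share (₹480,000) is divided into 4 shares of ₹120,000: Nuria, Halim, Jana, and Amira each take ₹120,000.

Flora receives ₹240,000.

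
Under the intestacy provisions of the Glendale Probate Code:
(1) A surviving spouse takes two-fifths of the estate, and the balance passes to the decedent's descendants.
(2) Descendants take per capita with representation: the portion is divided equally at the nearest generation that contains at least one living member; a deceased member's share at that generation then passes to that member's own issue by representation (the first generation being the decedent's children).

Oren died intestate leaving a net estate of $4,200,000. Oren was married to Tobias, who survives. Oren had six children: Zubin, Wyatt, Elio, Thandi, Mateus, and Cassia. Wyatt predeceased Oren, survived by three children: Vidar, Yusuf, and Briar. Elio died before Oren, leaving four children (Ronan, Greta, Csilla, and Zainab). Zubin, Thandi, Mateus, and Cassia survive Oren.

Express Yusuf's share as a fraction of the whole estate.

Tobias takes two-fifths of $4,200,000 = $1,680,000. The remaining $2,520,000 passes to the descendants.
The descendants' portion ($2,520,000) is divided into 6 shares of $420,000: Zubin, Thandi, Mateus, and Cassia each take $420,000; Wyatt's $420,000 share passes to Wyatt's issue; Elio's $420,000 share passes to Elio's issue.
Wyatt's share ($420,000) is divided into 3 shares of $140,000: Vidar, Yusuf, and Briar each take $140,000.
Elio's share ($420,000) is divided into 4 shares of $105,000: Ronan, Greta, Csilla, and Zainab each take $105,000.

Yusuf receives 1/30 of the estate.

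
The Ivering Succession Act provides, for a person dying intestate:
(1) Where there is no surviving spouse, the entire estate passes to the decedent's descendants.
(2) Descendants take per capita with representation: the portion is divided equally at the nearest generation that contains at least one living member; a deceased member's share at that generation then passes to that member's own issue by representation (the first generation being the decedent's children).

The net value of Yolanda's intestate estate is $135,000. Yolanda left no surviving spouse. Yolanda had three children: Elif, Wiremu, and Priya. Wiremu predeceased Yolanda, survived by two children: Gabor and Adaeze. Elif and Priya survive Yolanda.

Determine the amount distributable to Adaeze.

The entire $135,000 passes to the descendants.
That amount ($135,000) is divided into 3 shares of $45,000: Elif and Priya each take $45,000; Wiremu's $45,000 share passes to Wiremu's issue.
Wiremu's share ($45,000) is divided into 2 shares of $22,500: Gabor and Adaeze each take $22,500.

Adaeze receives $22,500.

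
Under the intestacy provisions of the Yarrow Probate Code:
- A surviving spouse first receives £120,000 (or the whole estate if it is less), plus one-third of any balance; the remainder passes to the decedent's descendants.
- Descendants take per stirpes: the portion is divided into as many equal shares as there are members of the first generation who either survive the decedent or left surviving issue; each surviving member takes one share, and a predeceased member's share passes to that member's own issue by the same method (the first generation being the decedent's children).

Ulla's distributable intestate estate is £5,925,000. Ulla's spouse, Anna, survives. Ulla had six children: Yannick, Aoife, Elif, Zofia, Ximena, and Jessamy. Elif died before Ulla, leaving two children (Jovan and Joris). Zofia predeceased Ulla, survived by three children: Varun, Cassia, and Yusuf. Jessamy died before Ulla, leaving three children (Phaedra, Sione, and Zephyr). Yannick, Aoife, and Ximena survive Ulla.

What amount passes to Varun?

Anna first takes £120,000, leaving a balance of £5,805,000. Anna then takes one-third of the balance (£1,935,000), for a total of £2,055,000. The remaining £3,870,000 passes to the descendants.
The descendants' portion (£3,870,000) is divided into 6 shares of £645,000: Yannick, Aoife, and Ximena each take £645,000; Elif's £645,000 share passes to Elif's issue; Zofia's £645,000 share passes to Zofia's issue; Jessamy's £645,000 share passes to Jessamy's issue.
Elif's share (£645,000) is divided into 2 shares of £322,500: Jovan and Joris each take £322,500.
Zofia's share (£645,000) is divided into 3 shares of £215,000: Varun, Cassia, and Yusuf each take £215,000.
Jessamy's share (£645,000) is divided into 3 shares of £215,000: Phaedra, Sione, and Zephyr each take £215,000.

Varun receives £215,000.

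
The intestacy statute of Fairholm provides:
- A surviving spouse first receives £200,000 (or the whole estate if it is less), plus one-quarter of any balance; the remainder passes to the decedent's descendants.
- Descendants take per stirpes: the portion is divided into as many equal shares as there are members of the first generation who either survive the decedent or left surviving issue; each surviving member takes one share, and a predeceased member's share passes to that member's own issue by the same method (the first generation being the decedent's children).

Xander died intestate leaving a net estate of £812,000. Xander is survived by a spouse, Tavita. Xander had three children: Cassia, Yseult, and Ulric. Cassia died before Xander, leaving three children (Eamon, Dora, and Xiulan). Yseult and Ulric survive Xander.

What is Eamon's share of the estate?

Eamon receives £51,000.

Tavita first takes £200,000, leaving a balance of £612,000. Tavita then takes one-quarter of the balance (£153,000), for a total of £353,000. The remaining £459,000 passes to the descendants.
The descendants' portion (£459,000) is divided into 3 shares of £153,000: Yseult and Ulric each take £153,000; Cassia's £153,000 share passes to Cassia's issue.
Cassia's share (£153,000) is divided into 3 shares of £51,000: Eamon, Dora, and Xiulan each take £51,000.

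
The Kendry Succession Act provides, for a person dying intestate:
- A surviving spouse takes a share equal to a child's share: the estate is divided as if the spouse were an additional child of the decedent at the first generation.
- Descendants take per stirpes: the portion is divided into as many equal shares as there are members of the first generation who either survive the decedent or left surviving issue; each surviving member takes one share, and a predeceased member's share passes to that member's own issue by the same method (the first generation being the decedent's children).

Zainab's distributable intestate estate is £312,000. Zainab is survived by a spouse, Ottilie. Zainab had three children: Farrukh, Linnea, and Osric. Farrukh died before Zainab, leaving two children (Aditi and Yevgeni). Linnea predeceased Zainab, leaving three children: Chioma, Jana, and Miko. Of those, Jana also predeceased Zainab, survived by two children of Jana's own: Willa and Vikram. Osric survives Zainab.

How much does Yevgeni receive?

Yevgeni receives £39,000.

The spouse counts as an additional share at the children's level, so there are 4 primary shares of £78,000. Ottilie takes one such share (£78,000).
The children's combined portion (£234,000) is divided into 3 shares of £78,000: Osric takes £78,000; Farrukh's £78,000 share passes to Farrukh's issue; Linnea's £78,000 share passes to Linnea's issue.
Farrukh's share (£78,000) is divided into 2 shares of £39,000: Aditi and Yevgeni each take £39,000.
Linnea's share (£78,000) is divided into 3 shares of £26,000: Chioma and Miko each take £26,000; Jana's £26,000 share passes to Jana's issue.
Jana's share (£26,000) is divided into 2 shares of £13,000: Willa and Vikram each take £13,000.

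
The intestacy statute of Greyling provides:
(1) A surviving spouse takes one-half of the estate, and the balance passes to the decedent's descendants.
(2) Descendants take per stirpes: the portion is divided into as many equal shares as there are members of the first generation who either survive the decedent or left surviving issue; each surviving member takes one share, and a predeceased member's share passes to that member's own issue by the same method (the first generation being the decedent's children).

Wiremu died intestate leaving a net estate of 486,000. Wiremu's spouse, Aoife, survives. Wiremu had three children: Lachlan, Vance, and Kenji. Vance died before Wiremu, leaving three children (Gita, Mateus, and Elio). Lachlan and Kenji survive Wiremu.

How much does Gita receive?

Gita receives 27,000.

Aoife takes one-half of 486,000 = 243,000. The remaining 243,000 passes to the descendants.
The descendants' portion (243,000) is divided into 3 shares of 81,000: Lachlan and Kenji each take 81,000; Vance's 81,000 share passes to Vance's issue.
Vance's share (81,000) is divided into 3 shares of 27,000: Gita, Mateus, and Elio each take 27,000.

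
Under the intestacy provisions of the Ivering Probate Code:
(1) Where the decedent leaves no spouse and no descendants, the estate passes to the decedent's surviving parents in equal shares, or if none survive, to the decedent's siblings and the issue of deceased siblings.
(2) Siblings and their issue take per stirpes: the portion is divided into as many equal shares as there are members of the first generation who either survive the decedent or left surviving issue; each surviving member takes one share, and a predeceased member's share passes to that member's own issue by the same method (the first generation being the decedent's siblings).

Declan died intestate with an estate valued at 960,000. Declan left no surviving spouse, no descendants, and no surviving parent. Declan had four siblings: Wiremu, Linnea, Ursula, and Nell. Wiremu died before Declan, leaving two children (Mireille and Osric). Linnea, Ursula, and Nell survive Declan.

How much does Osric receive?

Osric receives 120,000.

The entire 960,000 passes to the siblings and their issue.
That amount (960,000) is divided into 4 shares of 240,000: Linnea, Ursula, and Nell each take 240,000; Wiremu's 240,000 share passes to Wiremu's issue.
Wiremu's share (240,000) is divided into 2 shares of 120,000: Mireille and Osric each take 120,000.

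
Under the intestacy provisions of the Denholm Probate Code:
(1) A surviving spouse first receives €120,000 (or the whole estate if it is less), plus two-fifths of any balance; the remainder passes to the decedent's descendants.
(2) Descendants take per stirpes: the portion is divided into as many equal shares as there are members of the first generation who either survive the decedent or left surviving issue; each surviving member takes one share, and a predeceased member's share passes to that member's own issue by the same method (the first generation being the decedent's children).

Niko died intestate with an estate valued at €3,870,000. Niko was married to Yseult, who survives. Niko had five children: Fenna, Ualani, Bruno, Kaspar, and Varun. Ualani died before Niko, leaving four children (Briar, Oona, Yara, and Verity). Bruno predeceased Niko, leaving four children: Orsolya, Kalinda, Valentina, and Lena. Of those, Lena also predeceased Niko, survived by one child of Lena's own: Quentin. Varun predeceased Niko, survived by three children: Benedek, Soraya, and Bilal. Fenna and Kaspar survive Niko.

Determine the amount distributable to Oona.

Yseult first takes €120,000, leaving a balance of €3,750,000. Yseult then takes two-fifths of the balance (€1,500,000), for a total of €1,620,000. The remaining €2,250,000 passes to the descendants.
The descendants' portion (€2,250,000) is divided into 5 shares of €450,000: Fenna and Kaspar each take €450,000; Ualani's €450,000 share passes to Ualani's issue; Bruno's €450,000 share passes to Bruno's issue; Varun's €450,000 share passes to Varun's issue.
Ualani's share (€450,000) is divided into 4 shares of €112,500: Briar, Oona, Yara, and Verity each take €112,500.
Bruno's share (€450,000) is divided into 4 shares of €112,500: Orsolya, Kalinda, and Valentina each take €112,500; Lena's €112,500 share passes to Lena's issue.
Lena's share (€112,500) passes entirely to Quentin.
Varun's share (€450,000) is divided into 3 shares of €150,000: Benedek, Soraya, and Bilal each take €150,000.

Oona receives €112,500.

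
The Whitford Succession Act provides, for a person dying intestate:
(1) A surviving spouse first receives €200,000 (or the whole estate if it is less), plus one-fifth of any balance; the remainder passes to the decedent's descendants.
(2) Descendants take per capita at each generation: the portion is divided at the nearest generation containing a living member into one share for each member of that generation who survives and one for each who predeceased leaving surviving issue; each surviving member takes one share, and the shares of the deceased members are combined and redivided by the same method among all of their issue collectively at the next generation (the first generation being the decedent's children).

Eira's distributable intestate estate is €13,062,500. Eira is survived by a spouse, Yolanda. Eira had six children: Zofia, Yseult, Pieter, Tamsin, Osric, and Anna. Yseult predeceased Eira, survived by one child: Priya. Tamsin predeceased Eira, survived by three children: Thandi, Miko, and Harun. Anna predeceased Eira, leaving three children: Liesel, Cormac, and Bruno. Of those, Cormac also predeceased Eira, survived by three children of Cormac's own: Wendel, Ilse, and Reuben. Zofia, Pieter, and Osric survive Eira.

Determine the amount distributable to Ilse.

Ilse receives €245,000.

Yolanda first takes €200,000, leaving a balance of €12,862,500. Yolanda then takes one-fifth of the balance (€2,572,500), for a total of €2,772,500. The remaining €10,290,000 passes to the descendants.
The descendants' portion (€10,290,000) is divided at the children's generation into 6 shares of €1,715,000. Zofia, Pieter, and Osric each take €1,715,000. The 3 shares of the deceased (Yseult, Tamsin, and Anna) are combined into a pool of €5,145,000.
That pool (€5,145,000) is divided at the grandchildren's generation into 7 shares of €735,000. Priya, Thandi, Miko, Harun, Liesel, and Bruno each take €735,000. The remaining share for the deceased Cormac (€735,000) is carried to the next generation.
That pool (€735,000) is divided at the great-grandchildren's generation equally among Wendel, Ilse, and Reuben: €245,000 each.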